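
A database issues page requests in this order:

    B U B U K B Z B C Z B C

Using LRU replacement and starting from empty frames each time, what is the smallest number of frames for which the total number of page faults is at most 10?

2

f=1: 12 faults
f=2: 9 faults
f=3: 5 faults
f=4: 5 faults
f=5: 5 faults
Smallest f with faults ≤ 10 is 2.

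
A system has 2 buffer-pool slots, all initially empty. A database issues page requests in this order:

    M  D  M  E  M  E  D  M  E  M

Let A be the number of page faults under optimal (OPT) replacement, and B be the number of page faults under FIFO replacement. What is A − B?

-2

Under OPT: F F . F . . F . F . → 5 faults.
Under FIFO: F F . F F . F . F F → 7 faults.
A − B = 5 − 7 = -2.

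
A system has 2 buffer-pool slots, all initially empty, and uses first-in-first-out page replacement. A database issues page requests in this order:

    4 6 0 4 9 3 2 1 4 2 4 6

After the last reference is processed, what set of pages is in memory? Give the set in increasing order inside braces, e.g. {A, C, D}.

{2, 6}

4 → fault, frames (4)
6 → fault, frames (4 6)
0 → fault, evict 4, frames (6 0)
4 → fault, evict 6, frames (0 4)
9 → fault, evict 0, frames (4 9)
3 → fault, evict 4, frames (9 3)
2 → fault, evict 9, frames (3 2)
1 → fault, evict 3, frames (2 1)
4 → fault, evict 2, frames (1 4)
2 → fault, evict 1, frames (4 2)
4 → hit
6 → fault, evict 4, frames (2 6)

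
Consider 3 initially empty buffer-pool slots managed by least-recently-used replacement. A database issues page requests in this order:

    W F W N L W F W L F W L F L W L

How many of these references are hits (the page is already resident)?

11

W: miss, frames (W)
F: miss, frames (W F)
W: hit
N: miss, frames (F W N)
L: miss, evict F, frames (W N L)
W: hit
F: miss, evict N, frames (L W F)
W: hit
L: hit
F: hit
W: hit
L: hit
F: hit
L: hit
W: hit
L: hit
Hits: 11.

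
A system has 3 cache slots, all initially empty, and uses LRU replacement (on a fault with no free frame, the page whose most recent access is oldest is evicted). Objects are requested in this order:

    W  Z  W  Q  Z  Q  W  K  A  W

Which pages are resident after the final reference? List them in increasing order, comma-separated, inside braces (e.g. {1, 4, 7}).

{A, K, W}

W → fault, frames (W)
Z → fault, frames (W Z)
W → hit
Q → fault, frames (Z W Q)
Z → hit
Q → hit
W → hit
K → fault, evict Z, frames (Q W K)
A → fault, evict Q, frames (W K A)
W → hit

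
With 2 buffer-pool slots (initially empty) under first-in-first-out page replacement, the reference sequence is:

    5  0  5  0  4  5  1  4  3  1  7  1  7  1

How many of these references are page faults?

9

5: fault, frames (5)
0: fault, frames (5 0)
5: hit
0: hit
4: fault, evict 5, frames (0 4)
5: fault, evict 0, frames (4 5)
1: fault, evict 4, frames (5 1)
4: fault, evict 5, frames (1 4)
3: fault, evict 1, frames (4 3)
1: fault, evict 4, frames (3 1)
7: fault, evict 3, frames (1 7)
1: hit
7: hit
1: hit
Page faults: 9.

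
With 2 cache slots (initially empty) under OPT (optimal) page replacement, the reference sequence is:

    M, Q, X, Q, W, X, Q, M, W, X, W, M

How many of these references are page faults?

8

M -> fault, frames (M)
Q -> fault, frames (M Q)
X -> fault, evict M, frames (Q X)
Q -> hit
W -> fault, evict Q, frames (X W)
X -> hit
Q -> fault, evict X, frames (W Q)
M -> fault, evict Q, frames (W M)
W -> hit
X -> fault, evict M, frames (W X)
W -> hit
M -> fault, evict X, frames (W M)
Page faults: 8.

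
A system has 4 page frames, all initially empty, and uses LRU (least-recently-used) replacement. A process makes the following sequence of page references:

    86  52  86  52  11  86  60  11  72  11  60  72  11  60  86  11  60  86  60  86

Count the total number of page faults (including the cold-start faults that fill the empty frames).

5

86: miss, frames [86]
52: miss, frames [86, 52]
86: hit
52: hit
11: miss, frames [86, 52, 11]
86: hit
60: miss, frames [52, 11, 86, 60]
11: hit
72: miss, evict 52, frames [86, 60, 11, 72]
11: hit
60: hit
72: hit
11: hit
60: hit
86: hit
11: hit
60: hit
86: hit
60: hit
86: hit
Page faults: 5.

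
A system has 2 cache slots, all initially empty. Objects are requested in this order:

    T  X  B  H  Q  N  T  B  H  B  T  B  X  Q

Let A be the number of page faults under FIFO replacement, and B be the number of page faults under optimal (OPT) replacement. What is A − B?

Under FIFO: F F F F F F F F F . F F F F → 13 faults.
Under OPT: F F F F F F . F F . F . F F → 11 faults.
A − B = 13 − 11 = 2.

2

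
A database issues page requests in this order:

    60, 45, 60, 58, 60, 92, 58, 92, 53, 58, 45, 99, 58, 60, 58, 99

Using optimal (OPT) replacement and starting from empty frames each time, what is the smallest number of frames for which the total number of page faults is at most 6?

f=1: 16 faults
f=2: 9 faults
f=3: 7 faults
f=4: 6 faults
f=5: 6 faults
f=6: 6 faults
Smallest f with faults ≤ 6 is 4.

4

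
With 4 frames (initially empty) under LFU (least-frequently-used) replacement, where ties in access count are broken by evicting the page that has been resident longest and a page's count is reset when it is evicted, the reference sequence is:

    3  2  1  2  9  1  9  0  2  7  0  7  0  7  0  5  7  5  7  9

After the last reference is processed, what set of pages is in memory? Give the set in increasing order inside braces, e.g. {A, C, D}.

3 → fault, frames (3)
2 → fault, frames (3 2)
1 → fault, frames (3 2 1)
2 → hit
9 → fault, frames (3 2 1 9)
1 → hit
9 → hit
0 → fault, evict 3, frames (2 1 9 0)
2 → hit
7 → fault, evict 0, frames (2 1 9 7)
0 → fault, evict 7, frames (2 1 9 0)
7 → fault, evict 0, frames (2 1 9 7)
0 → fault, evict 7, frames (2 1 9 0)
7 → fault, evict 0, frames (2 1 9 7)
0 → fault, evict 7, frames (2 1 9 0)
5 → fault, evict 0, frames (2 1 9 5)
7 → fault, evict 5, frames (2 1 9 7)
5 → fault, evict 7, frames (2 1 9 5)
7 → fault, evict 5, frames (2 1 9 7)
9 → hit

{1, 2, 7, 9}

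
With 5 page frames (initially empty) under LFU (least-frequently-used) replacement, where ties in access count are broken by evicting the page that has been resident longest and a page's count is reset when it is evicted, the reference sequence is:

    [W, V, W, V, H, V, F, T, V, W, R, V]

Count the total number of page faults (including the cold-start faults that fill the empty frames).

W -> fault, frames {W}
V -> fault, frames {W,V}
W -> hit
V -> hit
H -> fault, frames {W,V,H}
V -> hit
F -> fault, frames {W,V,H,F}
T -> fault, frames {W,V,H,F,T}
V -> hit
W -> hit
R -> fault, evict H, frames {W,V,F,T,R}
V -> hit
Page faults: 6.

6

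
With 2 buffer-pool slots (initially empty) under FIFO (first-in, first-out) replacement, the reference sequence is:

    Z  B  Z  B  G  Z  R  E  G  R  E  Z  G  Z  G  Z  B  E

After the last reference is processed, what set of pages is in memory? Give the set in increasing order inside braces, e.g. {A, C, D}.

Z: fault, frames [Z]
B: fault, frames [Z, B]
Z: hit
B: hit
G: fault, evict Z, frames [B, G]
Z: fault, evict B, frames [G, Z]
R: fault, evict G, frames [Z, R]
E: fault, evict Z, frames [R, E]
G: fault, evict R, frames [E, G]
R: fault, evict E, frames [G, R]
E: fault, evict G, frames [R, E]
Z: fault, evict R, frames [E, Z]
G: fault, evict E, frames [Z, G]
Z: hit
G: hit
Z: hit
B: fault, evict Z, frames [G, B]
E: fault, evict G, frames [B, E]

{B, E}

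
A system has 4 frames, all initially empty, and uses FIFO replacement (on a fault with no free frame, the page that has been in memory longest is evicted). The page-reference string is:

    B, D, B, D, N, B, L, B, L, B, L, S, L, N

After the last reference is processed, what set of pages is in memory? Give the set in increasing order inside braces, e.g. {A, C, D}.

{D, L, N, S}

B -> miss, frames [B]
D -> miss, frames [B, D]
B -> hit
D -> hit
N -> miss, frames [B, D, N]
B -> hit
L -> miss, frames [B, D, N, L]
B -> hit
L -> hit
B -> hit
L -> hit
S -> miss, evict B, frames [D, N, L, S]
L -> hit
N -> hit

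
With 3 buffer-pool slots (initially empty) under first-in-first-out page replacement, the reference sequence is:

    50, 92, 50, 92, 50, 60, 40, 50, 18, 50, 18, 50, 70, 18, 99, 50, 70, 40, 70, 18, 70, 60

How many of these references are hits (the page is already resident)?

50: miss, frames (50)
92: miss, frames (50 92)
50: hit
92: hit
50: hit
60: miss, frames (50 92 60)
40: miss, evict 50, frames (92 60 40)
50: miss, evict 92, frames (60 40 50)
18: miss, evict 60, frames (40 50 18)
50: hit
18: hit
50: hit
70: miss, evict 40, frames (50 18 70)
18: hit
99: miss, evict 50, frames (18 70 99)
50: miss, evict 18, frames (70 99 50)
70: hit
40: miss, evict 70, frames (99 50 40)
70: miss, evict 99, frames (50 40 70)
18: miss, evict 50, frames (40 70 18)
70: hit
60: miss, evict 40, frames (70 18 60)
Hits: 9.

9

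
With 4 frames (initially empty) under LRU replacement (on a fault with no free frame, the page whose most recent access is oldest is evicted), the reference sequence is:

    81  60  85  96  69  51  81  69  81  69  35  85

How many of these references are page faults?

81 → fault, frames (81)
60 → fault, frames (81 60)
85 → fault, frames (81 60 85)
96 → fault, frames (81 60 85 96)
69 → fault, evict 81, frames (60 85 96 69)
51 → fault, evict 60, frames (85 96 69 51)
81 → fault, evict 85, frames (96 69 51 81)
69 → hit
81 → hit
69 → hit
35 → fault, evict 96, frames (51 81 69 35)
85 → fault, evict 51, frames (81 69 35 85)
Page faults: 9.

9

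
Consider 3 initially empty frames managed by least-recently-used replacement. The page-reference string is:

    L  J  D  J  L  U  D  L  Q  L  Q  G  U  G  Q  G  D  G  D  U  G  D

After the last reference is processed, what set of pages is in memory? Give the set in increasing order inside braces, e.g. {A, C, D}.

{D, G, U}

L -> fault, frames {L}
J -> fault, frames {L,J}
D -> fault, frames {L,J,D}
J -> hit
L -> hit
U -> fault, evict D, frames {J,L,U}
D -> fault, evict J, frames {L,U,D}
L -> hit
Q -> fault, evict U, frames {D,L,Q}
L -> hit
Q -> hit
G -> fault, evict D, frames {L,Q,G}
U -> fault, evict L, frames {Q,G,U}
G -> hit
Q -> hit
G -> hit
D -> fault, evict U, frames {Q,G,D}
G -> hit
D -> hit
U -> fault, evict Q, frames {G,D,U}
G -> hit
D -> hit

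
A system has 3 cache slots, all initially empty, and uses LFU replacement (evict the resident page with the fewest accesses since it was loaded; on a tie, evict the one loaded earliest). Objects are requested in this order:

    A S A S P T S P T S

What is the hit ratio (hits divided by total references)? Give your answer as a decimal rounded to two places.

A: miss, frames {A}
S: miss, frames {A,S}
A: hit
S: hit
P: miss, frames {A,S,P}
T: miss, evict P, frames {A,S,T}
S: hit
P: miss, evict T, frames {A,S,P}
T: miss, evict P, frames {A,S,T}
S: hit
Hits: 4 of 10 references → 4/10 = 0.4000.

0.40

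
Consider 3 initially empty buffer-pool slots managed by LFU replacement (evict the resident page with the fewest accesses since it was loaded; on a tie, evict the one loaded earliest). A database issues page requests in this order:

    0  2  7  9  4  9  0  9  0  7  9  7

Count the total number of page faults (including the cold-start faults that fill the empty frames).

0 -> fault, frames [0]
2 -> fault, frames [0, 2]
7 -> fault, frames [0, 2, 7]
9 -> fault, evict 0, frames [2, 7, 9]
4 -> fault, evict 2, frames [7, 9, 4]
9 -> hit
0 -> fault, evict 7, frames [9, 4, 0]
9 -> hit
0 -> hit
7 -> fault, evict 4, frames [9, 0, 7]
9 -> hit
7 -> hit
Page faults: 7.

7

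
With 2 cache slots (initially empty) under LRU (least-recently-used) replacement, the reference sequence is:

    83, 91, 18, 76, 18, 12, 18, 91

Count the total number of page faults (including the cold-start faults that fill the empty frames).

83 → fault, frames (83)
91 → fault, frames (83 91)
18 → fault, evict 83, frames (91 18)
76 → fault, evict 91, frames (18 76)
18 → hit
12 → fault, evict 76, frames (18 12)
18 → hit
91 → fault, evict 12, frames (18 91)
Page faults: 6.

6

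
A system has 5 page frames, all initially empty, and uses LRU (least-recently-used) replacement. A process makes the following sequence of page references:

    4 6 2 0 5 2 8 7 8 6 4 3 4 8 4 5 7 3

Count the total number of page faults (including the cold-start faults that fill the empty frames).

12

4: fault, frames (4)
6: fault, frames (4 6)
2: fault, frames (4 6 2)
0: fault, frames (4 6 2 0)
5: fault, frames (4 6 2 0 5)
2: hit
8: fault, evict 4, frames (6 0 5 2 8)
7: fault, evict 6, frames (0 5 2 8 7)
8: hit
6: fault, evict 0, frames (5 2 7 8 6)
4: fault, evict 5, frames (2 7 8 6 4)
3: fault, evict 2, frames (7 8 6 4 3)
4: hit
8: hit
4: hit
5: fault, evict 7, frames (6 3 8 4 5)
7: fault, evict 6, frames (3 8 4 5 7)
3: hit
Page faults: 12.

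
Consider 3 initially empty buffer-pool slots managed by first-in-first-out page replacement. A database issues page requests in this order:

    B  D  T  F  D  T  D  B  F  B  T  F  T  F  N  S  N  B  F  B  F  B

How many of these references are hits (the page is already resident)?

B -> fault, frames [B]
D -> fault, frames [B, D]
T -> fault, frames [B, D, T]
F -> fault, evict B, frames [D, T, F]
D -> hit
T -> hit
D -> hit
B -> fault, evict D, frames [T, F, B]
F -> hit
B -> hit
T -> hit
F -> hit
T -> hit
F -> hit
N -> fault, evict T, frames [F, B, N]
S -> fault, evict F, frames [B, N, S]
N -> hit
B -> hit
F -> fault, evict B, frames [N, S, F]
B -> fault, evict N, frames [S, F, B]
F -> hit
B -> hit
Hits: 13.

13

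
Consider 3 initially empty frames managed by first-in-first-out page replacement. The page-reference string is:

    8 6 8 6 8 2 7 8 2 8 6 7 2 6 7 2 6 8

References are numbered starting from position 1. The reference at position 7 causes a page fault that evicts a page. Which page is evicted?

8

pos 1: 8: miss, frames [8]
pos 2: 6: miss, frames [8, 6]
pos 3: 8: hit
pos 4: 6: hit
pos 5: 8: hit
pos 6: 2: miss, frames [8, 6, 2]
pos 7: 7: miss, evict 8, frames [6, 2, 7]
At position 7, page 8 is evicted.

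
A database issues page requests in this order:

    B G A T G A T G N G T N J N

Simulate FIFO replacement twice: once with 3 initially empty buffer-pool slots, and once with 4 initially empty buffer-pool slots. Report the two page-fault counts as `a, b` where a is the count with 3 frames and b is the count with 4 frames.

3 frames: F F F F . . . . F F . . F . → 7 faults.
4 frames: F F F F . . . . F . . . F . → 6 faults.
6 < 7: adding a frame reduced faults, as is typical.

7, 6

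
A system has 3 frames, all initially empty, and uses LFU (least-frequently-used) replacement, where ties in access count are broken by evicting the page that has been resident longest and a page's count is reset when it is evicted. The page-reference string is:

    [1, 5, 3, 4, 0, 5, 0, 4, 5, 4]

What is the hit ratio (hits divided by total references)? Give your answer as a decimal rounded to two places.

1: miss, frames {1}
5: miss, frames {1,5}
3: miss, frames {1,5,3}
4: miss, evict 1, frames {5,3,4}
0: miss, evict 5, frames {3,4,0}
5: miss, evict 3, frames {4,0,5}
0: hit
4: hit
5: hit
4: hit
Hits: 4 of 10 references → 4/10 = 0.4000.

0.40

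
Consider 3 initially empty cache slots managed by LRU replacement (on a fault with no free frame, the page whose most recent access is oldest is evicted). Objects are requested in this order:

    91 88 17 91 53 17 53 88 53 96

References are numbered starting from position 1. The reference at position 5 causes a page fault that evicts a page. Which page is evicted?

pos 1: 91 -> fault, frames {91}
pos 2: 88 -> fault, frames {91,88}
pos 3: 17 -> fault, frames {91,88,17}
pos 4: 91 -> hit
pos 5: 53 -> fault, evict 88, frames {17,91,53}
At position 5, page 88 is evicted.

88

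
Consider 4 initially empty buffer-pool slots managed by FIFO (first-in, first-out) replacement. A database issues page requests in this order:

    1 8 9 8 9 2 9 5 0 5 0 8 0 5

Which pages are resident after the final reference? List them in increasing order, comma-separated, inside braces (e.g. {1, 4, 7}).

{0, 2, 5, 8}

1 → miss, frames (1)
8 → miss, frames (1 8)
9 → miss, frames (1 8 9)
8 → hit
9 → hit
2 → miss, frames (1 8 9 2)
9 → hit
5 → miss, evict 1, frames (8 9 2 5)
0 → miss, evict 8, frames (9 2 5 0)
5 → hit
0 → hit
8 → miss, evict 9, frames (2 5 0 8)
0 → hit
5 → hit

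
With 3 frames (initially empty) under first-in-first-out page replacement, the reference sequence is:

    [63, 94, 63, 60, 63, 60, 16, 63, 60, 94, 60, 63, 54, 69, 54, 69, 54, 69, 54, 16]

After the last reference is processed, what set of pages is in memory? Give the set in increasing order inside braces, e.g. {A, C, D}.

63: miss, frames (63)
94: miss, frames (63 94)
63: hit
60: miss, frames (63 94 60)
63: hit
60: hit
16: miss, evict 63, frames (94 60 16)
63: miss, evict 94, frames (60 16 63)
60: hit
94: miss, evict 60, frames (16 63 94)
60: miss, evict 16, frames (63 94 60)
63: hit
54: miss, evict 63, frames (94 60 54)
69: miss, evict 94, frames (60 54 69)
54: hit
69: hit
54: hit
69: hit
54: hit
16: miss, evict 60, frames (54 69 16)

{16, 54, 69}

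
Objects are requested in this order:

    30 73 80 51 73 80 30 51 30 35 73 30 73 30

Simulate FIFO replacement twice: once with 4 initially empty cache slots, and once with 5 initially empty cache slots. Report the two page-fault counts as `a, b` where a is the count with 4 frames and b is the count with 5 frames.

4 frames: F F F F . . . . . F . F F . → 7 faults.
5 frames: F F F F . . . . . F . . . . → 5 faults.
5 < 7: adding a frame reduced faults, as is typical.

7, 5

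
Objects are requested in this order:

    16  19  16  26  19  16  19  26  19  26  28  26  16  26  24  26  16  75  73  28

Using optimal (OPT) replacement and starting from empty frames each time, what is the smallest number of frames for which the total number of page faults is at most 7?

4

f=1: 20 faults
f=2: 12 faults
f=3: 8 faults
f=4: 7 faults
f=5: 7 faults
f=6: 7 faults
f=7: 7 faults
Smallest f with faults ≤ 7 is 4.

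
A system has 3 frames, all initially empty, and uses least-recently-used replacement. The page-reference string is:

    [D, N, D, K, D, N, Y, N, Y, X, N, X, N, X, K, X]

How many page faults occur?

6

D: miss, frames {D}
N: miss, frames {D,N}
D: hit
K: miss, frames {N,D,K}
D: hit
N: hit
Y: miss, evict K, frames {D,N,Y}
N: hit
Y: hit
X: miss, evict D, frames {N,Y,X}
N: hit
X: hit
N: hit
X: hit
K: miss, evict Y, frames {N,X,K}
X: hit
Page faults: 6.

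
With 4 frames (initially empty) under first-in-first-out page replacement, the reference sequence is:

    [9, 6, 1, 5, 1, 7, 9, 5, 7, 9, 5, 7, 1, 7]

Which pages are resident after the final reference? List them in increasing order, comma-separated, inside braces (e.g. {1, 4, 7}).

9 -> fault, frames {9}
6 -> fault, frames {9,6}
1 -> fault, frames {9,6,1}
5 -> fault, frames {9,6,1,5}
1 -> hit
7 -> fault, evict 9, frames {6,1,5,7}
9 -> fault, evict 6, frames {1,5,7,9}
5 -> hit
7 -> hit
9 -> hit
5 -> hit
7 -> hit
1 -> hit
7 -> hit

{1, 5, 7, 9}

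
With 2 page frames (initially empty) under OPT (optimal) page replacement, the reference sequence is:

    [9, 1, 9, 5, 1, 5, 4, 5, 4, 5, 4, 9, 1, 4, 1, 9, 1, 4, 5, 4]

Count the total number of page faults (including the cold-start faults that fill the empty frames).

9

9 -> miss, frames {9}
1 -> miss, frames {9,1}
9 -> hit
5 -> miss, evict 9, frames {1,5}
1 -> hit
5 -> hit
4 -> miss, evict 1, frames {5,4}
5 -> hit
4 -> hit
5 -> hit
4 -> hit
9 -> miss, evict 5, frames {4,9}
1 -> miss, evict 9, frames {4,1}
4 -> hit
1 -> hit
9 -> miss, evict 4, frames {1,9}
1 -> hit
4 -> miss, evict 9, frames {1,4}
5 -> miss, evict 1, frames {4,5}
4 -> hit
Page faults: 9.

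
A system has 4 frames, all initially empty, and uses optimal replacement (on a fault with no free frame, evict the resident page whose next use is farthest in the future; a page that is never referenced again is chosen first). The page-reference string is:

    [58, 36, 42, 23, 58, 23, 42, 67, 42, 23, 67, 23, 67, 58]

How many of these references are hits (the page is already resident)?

9

58: miss, frames {58}
36: miss, frames {58,36}
42: miss, frames {58,36,42}
23: miss, frames {58,36,42,23}
58: hit
23: hit
42: hit
67: miss, evict 36, frames {58,42,23,67}
42: hit
23: hit
67: hit
23: hit
67: hit
58: hit
Hits: 9.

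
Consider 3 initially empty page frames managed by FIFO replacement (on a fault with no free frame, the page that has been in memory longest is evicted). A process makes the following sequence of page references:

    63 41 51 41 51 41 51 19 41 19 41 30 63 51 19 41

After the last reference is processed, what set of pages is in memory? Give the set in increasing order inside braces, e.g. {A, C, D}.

63: miss, frames [63]
41: miss, frames [63, 41]
51: miss, frames [63, 41, 51]
41: hit
51: hit
41: hit
51: hit
19: miss, evict 63, frames [41, 51, 19]
41: hit
19: hit
41: hit
30: miss, evict 41, frames [51, 19, 30]
63: miss, evict 51, frames [19, 30, 63]
51: miss, evict 19, frames [30, 63, 51]
19: miss, evict 30, frames [63, 51, 19]
41: miss, evict 63, frames [51, 19, 41]

{19, 41, 51}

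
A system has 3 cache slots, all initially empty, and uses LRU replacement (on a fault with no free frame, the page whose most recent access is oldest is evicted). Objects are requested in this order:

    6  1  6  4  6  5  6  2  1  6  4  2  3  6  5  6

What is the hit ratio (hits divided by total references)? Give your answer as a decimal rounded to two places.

6 -> miss, frames {6}
1 -> miss, frames {6,1}
6 -> hit
4 -> miss, frames {1,6,4}
6 -> hit
5 -> miss, evict 1, frames {4,6,5}
6 -> hit
2 -> miss, evict 4, frames {5,6,2}
1 -> miss, evict 5, frames {6,2,1}
6 -> hit
4 -> miss, evict 2, frames {1,6,4}
2 -> miss, evict 1, frames {6,4,2}
3 -> miss, evict 6, frames {4,2,3}
6 -> miss, evict 4, frames {2,3,6}
5 -> miss, evict 2, frames {3,6,5}
6 -> hit
Hits: 5 of 16 references → 5/16 = 0.3125.

0.31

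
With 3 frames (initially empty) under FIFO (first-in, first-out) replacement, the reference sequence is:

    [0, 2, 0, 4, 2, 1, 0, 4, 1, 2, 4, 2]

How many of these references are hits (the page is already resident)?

0 → miss, frames [0]
2 → miss, frames [0, 2]
0 → hit
4 → miss, frames [0, 2, 4]
2 → hit
1 → miss, evict 0, frames [2, 4, 1]
0 → miss, evict 2, frames [4, 1, 0]
4 → hit
1 → hit
2 → miss, evict 4, frames [1, 0, 2]
4 → miss, evict 1, frames [0, 2, 4]
2 → hit
Hits: 5.

5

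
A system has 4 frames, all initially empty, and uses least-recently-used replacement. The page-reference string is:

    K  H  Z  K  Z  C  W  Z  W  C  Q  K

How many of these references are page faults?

7

K: miss, frames (K)
H: miss, frames (K H)
Z: miss, frames (K H Z)
K: hit
Z: hit
C: miss, frames (H K Z C)
W: miss, evict H, frames (K Z C W)
Z: hit
W: hit
C: hit
Q: miss, evict K, frames (Z W C Q)
K: miss, evict Z, frames (W C Q K)
Page faults: 7.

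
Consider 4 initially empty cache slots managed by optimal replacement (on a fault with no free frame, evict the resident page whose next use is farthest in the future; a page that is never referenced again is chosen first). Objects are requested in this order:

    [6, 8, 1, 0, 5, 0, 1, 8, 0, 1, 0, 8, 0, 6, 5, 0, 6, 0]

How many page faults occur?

6

6 → miss, frames (6)
8 → miss, frames (6 8)
1 → miss, frames (6 8 1)
0 → miss, frames (6 8 1 0)
5 → miss, evict 6, frames (8 1 0 5)
0 → hit
1 → hit
8 → hit
0 → hit
1 → hit
0 → hit
8 → hit
0 → hit
6 → miss, evict 1, frames (8 0 5 6)
5 → hit
0 → hit
6 → hit
0 → hit
Page faults: 6.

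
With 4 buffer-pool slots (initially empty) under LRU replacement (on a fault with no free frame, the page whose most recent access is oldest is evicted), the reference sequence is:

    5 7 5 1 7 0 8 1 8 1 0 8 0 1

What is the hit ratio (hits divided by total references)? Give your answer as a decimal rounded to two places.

5: miss, frames [5]
7: miss, frames [5, 7]
5: hit
1: miss, frames [7, 5, 1]
7: hit
0: miss, frames [5, 1, 7, 0]
8: miss, evict 5, frames [1, 7, 0, 8]
1: hit
8: hit
1: hit
0: hit
8: hit
0: hit
1: hit
Hits: 9 of 14 references → 9/14 = 0.6429.

0.64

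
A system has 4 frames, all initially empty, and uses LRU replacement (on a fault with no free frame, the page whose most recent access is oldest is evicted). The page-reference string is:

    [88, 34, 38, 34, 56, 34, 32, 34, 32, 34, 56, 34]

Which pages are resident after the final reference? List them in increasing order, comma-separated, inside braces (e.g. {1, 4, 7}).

88 -> fault, frames {88}
34 -> fault, frames {88,34}
38 -> fault, frames {88,34,38}
34 -> hit
56 -> fault, frames {88,38,34,56}
34 -> hit
32 -> fault, evict 88, frames {38,56,34,32}
34 -> hit
32 -> hit
34 -> hit
56 -> hit
34 -> hit

{32, 34, 38, 56}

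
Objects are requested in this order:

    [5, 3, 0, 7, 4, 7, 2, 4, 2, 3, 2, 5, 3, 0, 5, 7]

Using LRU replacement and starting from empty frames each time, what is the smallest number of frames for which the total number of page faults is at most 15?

2

f=1: 16 faults
f=2: 13 faults
f=3: 10 faults
f=4: 10 faults
f=5: 9 faults
f=6: 6 faults
Smallest f with faults ≤ 15 is 2.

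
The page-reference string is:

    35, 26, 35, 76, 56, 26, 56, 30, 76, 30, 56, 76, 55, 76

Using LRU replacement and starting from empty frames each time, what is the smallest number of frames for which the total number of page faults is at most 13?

f=1: 14 faults
f=2: 10 faults
f=3: 8 faults
f=4: 6 faults
f=5: 6 faults
f=6: 6 faults
Smallest f with faults ≤ 13 is 2.

2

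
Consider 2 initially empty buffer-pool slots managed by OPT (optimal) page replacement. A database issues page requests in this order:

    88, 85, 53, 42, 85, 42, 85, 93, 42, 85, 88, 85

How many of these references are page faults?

7

88 → fault, frames (88)
85 → fault, frames (88 85)
53 → fault, evict 88, frames (85 53)
42 → fault, evict 53, frames (85 42)
85 → hit
42 → hit
85 → hit
93 → fault, evict 85, frames (42 93)
42 → hit
85 → fault, evict 93, frames (42 85)
88 → fault, evict 42, frames (85 88)
85 → hit
Page faults: 7.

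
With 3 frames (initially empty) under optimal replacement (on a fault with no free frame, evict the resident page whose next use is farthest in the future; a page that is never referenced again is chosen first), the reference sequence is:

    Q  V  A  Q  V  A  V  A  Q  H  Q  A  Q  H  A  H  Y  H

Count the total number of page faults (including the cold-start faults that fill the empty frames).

5

Q → fault, frames {Q}
V → fault, frames {Q,V}
A → fault, frames {Q,V,A}
Q → hit
V → hit
A → hit
V → hit
A → hit
Q → hit
H → fault, evict V, frames {Q,A,H}
Q → hit
A → hit
Q → hit
H → hit
A → hit
H → hit
Y → fault, evict A, frames {Q,H,Y}
H → hit
Page faults: 5.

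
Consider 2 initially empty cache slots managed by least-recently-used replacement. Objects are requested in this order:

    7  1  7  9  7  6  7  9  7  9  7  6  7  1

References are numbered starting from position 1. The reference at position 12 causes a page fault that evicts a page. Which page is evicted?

9

pos 1: 7 -> miss, frames {7}
pos 2: 1 -> miss, frames {7,1}
pos 3: 7 -> hit
pos 4: 9 -> miss, evict 1, frames {7,9}
pos 5: 7 -> hit
pos 6: 6 -> miss, evict 9, frames {7,6}
pos 7: 7 -> hit
pos 8: 9 -> miss, evict 6, frames {7,9}
pos 9: 7 -> hit
pos 10: 9 -> hit
pos 11: 7 -> hit
pos 12: 6 -> miss, evict 9, frames {7,6}
At position 12, page 9 is evicted.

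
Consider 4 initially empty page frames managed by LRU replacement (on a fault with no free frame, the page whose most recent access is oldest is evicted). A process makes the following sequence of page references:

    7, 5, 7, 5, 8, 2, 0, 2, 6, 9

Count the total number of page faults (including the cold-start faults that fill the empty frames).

7: miss, frames {7}
5: miss, frames {7,5}
7: hit
5: hit
8: miss, frames {7,5,8}
2: miss, frames {7,5,8,2}
0: miss, evict 7, frames {5,8,2,0}
2: hit
6: miss, evict 5, frames {8,0,2,6}
9: miss, evict 8, frames {0,2,6,9}
Page faults: 7.

7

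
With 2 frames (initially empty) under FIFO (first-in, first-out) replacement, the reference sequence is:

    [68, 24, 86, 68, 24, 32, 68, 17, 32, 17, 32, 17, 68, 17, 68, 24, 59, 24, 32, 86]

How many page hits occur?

68: miss, frames (68)
24: miss, frames (68 24)
86: miss, evict 68, frames (24 86)
68: miss, evict 24, frames (86 68)
24: miss, evict 86, frames (68 24)
32: miss, evict 68, frames (24 32)
68: miss, evict 24, frames (32 68)
17: miss, evict 32, frames (68 17)
32: miss, evict 68, frames (17 32)
17: hit
32: hit
17: hit
68: miss, evict 17, frames (32 68)
17: miss, evict 32, frames (68 17)
68: hit
24: miss, evict 68, frames (17 24)
59: miss, evict 17, frames (24 59)
24: hit
32: miss, evict 24, frames (59 32)
86: miss, evict 59, frames (32 86)
Hits: 5.

5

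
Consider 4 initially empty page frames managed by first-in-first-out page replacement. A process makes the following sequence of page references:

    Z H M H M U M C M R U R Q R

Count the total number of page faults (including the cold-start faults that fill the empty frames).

7

Z: miss, frames [Z]
H: miss, frames [Z, H]
M: miss, frames [Z, H, M]
H: hit
M: hit
U: miss, frames [Z, H, M, U]
M: hit
C: miss, evict Z, frames [H, M, U, C]
M: hit
R: miss, evict H, frames [M, U, C, R]
U: hit
R: hit
Q: miss, evict M, frames [U, C, R, Q]
R: hit
Page faults: 7.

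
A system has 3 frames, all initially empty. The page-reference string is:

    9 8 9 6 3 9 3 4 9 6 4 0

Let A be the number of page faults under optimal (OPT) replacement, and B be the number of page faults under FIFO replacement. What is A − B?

Under OPT: F F . F F . . F . . . F → 6 faults.
Under FIFO: F F . F F F . F . F . F → 8 faults.
A − B = 6 − 8 = -2.

-2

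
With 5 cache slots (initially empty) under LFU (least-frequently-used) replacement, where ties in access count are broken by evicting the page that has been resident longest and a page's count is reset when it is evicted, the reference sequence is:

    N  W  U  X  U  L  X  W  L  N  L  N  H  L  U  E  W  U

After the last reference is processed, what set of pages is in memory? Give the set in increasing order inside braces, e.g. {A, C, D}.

{L, N, U, W, X}

N → fault, frames (N)
W → fault, frames (N W)
U → fault, frames (N W U)
X → fault, frames (N W U X)
U → hit
L → fault, frames (N W U X L)
X → hit
W → hit
L → hit
N → hit
L → hit
N → hit
H → fault, evict W, frames (N U X L H)
L → hit
U → hit
E → fault, evict H, frames (N U X L E)
W → fault, evict E, frames (N U X L W)
U → hit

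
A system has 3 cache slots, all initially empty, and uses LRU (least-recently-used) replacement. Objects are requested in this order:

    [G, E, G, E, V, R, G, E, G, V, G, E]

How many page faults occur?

7

G: miss, frames (G)
E: miss, frames (G E)
G: hit
E: hit
V: miss, frames (G E V)
R: miss, evict G, frames (E V R)
G: miss, evict E, frames (V R G)
E: miss, evict V, frames (R G E)
G: hit
V: miss, evict R, frames (E G V)
G: hit
E: hit
Page faults: 7.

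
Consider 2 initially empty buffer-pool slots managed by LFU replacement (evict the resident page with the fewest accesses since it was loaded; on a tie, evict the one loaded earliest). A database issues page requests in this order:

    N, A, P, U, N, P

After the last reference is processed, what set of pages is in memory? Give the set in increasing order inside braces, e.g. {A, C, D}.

N → fault, frames {N}
A → fault, frames {N,A}
P → fault, evict N, frames {A,P}
U → fault, evict A, frames {P,U}
N → fault, evict P, frames {U,N}
P → fault, evict U, frames {N,P}

{N, P}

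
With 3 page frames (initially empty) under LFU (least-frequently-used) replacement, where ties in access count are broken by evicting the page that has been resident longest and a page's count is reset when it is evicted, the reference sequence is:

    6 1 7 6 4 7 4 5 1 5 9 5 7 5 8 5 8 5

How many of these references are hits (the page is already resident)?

8

6: fault, frames (6)
1: fault, frames (6 1)
7: fault, frames (6 1 7)
6: hit
4: fault, evict 1, frames (6 7 4)
7: hit
4: hit
5: fault, evict 6, frames (7 4 5)
1: fault, evict 5, frames (7 4 1)
5: fault, evict 1, frames (7 4 5)
9: fault, evict 5, frames (7 4 9)
5: fault, evict 9, frames (7 4 5)
7: hit
5: hit
8: fault, evict 4, frames (7 5 8)
5: hit
8: hit
5: hit
Hits: 8.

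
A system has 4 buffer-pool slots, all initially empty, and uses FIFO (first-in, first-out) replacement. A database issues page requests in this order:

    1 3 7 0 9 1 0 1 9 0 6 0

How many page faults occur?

7

1 → miss, frames [1]
3 → miss, frames [1, 3]
7 → miss, frames [1, 3, 7]
0 → miss, frames [1, 3, 7, 0]
9 → miss, evict 1, frames [3, 7, 0, 9]
1 → miss, evict 3, frames [7, 0, 9, 1]
0 → hit
1 → hit
9 → hit
0 → hit
6 → miss, evict 7, frames [0, 9, 1, 6]
0 → hit
Page faults: 7.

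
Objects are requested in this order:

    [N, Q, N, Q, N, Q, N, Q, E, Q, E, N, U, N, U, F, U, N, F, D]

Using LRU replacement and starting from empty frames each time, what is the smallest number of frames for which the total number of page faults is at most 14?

2

f=1: 20 faults
f=2: 9 faults
f=3: 6 faults
f=4: 6 faults
f=5: 6 faults
f=6: 6 faults
Smallest f with faults ≤ 14 is 2.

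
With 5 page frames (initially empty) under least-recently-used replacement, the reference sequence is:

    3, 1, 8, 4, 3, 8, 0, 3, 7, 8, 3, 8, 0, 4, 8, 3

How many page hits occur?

3 → fault, frames {3}
1 → fault, frames {3,1}
8 → fault, frames {3,1,8}
4 → fault, frames {3,1,8,4}
3 → hit
8 → hit
0 → fault, frames {1,4,3,8,0}
3 → hit
7 → fault, evict 1, frames {4,8,0,3,7}
8 → hit
3 → hit
8 → hit
0 → hit
4 → hit
8 → hit
3 → hit
Hits: 10.

10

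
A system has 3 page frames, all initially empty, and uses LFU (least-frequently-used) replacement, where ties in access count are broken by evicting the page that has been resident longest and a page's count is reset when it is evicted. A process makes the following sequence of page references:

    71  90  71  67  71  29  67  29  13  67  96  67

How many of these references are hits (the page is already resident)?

71 → miss, frames {71}
90 → miss, frames {71,90}
71 → hit
67 → miss, frames {71,90,67}
71 → hit
29 → miss, evict 90, frames {71,67,29}
67 → hit
29 → hit
13 → miss, evict 67, frames {71,29,13}
67 → miss, evict 13, frames {71,29,67}
96 → miss, evict 67, frames {71,29,96}
67 → miss, evict 96, frames {71,29,67}
Hits: 4.

4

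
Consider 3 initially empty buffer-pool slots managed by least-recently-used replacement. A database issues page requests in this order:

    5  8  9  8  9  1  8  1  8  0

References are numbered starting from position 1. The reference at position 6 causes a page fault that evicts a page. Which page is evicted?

pos 1: 5: miss, frames (5)
pos 2: 8: miss, frames (5 8)
pos 3: 9: miss, frames (5 8 9)
pos 4: 8: hit
pos 5: 9: hit
pos 6: 1: miss, evict 5, frames (8 9 1)
At position 6, page 5 is evicted.

5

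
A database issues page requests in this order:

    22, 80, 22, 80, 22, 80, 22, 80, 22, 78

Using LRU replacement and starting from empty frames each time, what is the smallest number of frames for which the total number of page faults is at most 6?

f=1: 10 faults
f=2: 3 faults
f=3: 3 faults
Smallest f with faults ≤ 6 is 2.

2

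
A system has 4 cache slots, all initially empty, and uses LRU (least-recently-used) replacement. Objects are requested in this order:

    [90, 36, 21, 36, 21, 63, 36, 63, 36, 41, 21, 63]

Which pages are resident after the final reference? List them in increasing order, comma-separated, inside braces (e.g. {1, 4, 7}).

90: fault, frames (90)
36: fault, frames (90 36)
21: fault, frames (90 36 21)
36: hit
21: hit
63: fault, frames (90 36 21 63)
36: hit
63: hit
36: hit
41: fault, evict 90, frames (21 63 36 41)
21: hit
63: hit

{21, 36, 41, 63}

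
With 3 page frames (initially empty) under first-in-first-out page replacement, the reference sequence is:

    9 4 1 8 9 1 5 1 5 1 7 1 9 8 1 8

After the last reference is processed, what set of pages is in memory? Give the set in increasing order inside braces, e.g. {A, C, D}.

{1, 8, 9}

9: fault, frames [9]
4: fault, frames [9, 4]
1: fault, frames [9, 4, 1]
8: fault, evict 9, frames [4, 1, 8]
9: fault, evict 4, frames [1, 8, 9]
1: hit
5: fault, evict 1, frames [8, 9, 5]
1: fault, evict 8, frames [9, 5, 1]
5: hit
1: hit
7: fault, evict 9, frames [5, 1, 7]
1: hit
9: fault, evict 5, frames [1, 7, 9]
8: fault, evict 1, frames [7, 9, 8]
1: fault, evict 7, frames [9, 8, 1]
8: hit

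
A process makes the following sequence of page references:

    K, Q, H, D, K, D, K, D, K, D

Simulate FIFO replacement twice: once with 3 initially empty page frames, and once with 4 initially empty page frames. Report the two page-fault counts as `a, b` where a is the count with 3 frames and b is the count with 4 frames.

3 frames: F F F F F . . . . . → 5 faults.
4 frames: F F F F . . . . . . → 4 faults.
4 < 5: adding a frame reduced faults, as is typical.

5, 4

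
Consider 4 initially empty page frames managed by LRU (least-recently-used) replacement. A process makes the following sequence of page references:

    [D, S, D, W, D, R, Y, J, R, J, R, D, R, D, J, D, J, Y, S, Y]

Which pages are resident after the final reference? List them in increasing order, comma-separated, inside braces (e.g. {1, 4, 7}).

{D, J, S, Y}

D → miss, frames {D}
S → miss, frames {D,S}
D → hit
W → miss, frames {S,D,W}
D → hit
R → miss, frames {S,W,D,R}
Y → miss, evict S, frames {W,D,R,Y}
J → miss, evict W, frames {D,R,Y,J}
R → hit
J → hit
R → hit
D → hit
R → hit
D → hit
J → hit
D → hit
J → hit
Y → hit
S → miss, evict R, frames {D,J,Y,S}
Y → hit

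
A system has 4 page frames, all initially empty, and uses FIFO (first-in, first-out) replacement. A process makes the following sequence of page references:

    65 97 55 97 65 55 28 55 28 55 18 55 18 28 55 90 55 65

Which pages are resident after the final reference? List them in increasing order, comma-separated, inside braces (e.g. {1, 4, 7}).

65 -> fault, frames [65]
97 -> fault, frames [65, 97]
55 -> fault, frames [65, 97, 55]
97 -> hit
65 -> hit
55 -> hit
28 -> fault, frames [65, 97, 55, 28]
55 -> hit
28 -> hit
55 -> hit
18 -> fault, evict 65, frames [97, 55, 28, 18]
55 -> hit
18 -> hit
28 -> hit
55 -> hit
90 -> fault, evict 97, frames [55, 28, 18, 90]
55 -> hit
65 -> fault, evict 55, frames [28, 18, 90, 65]

{18, 28, 65, 90}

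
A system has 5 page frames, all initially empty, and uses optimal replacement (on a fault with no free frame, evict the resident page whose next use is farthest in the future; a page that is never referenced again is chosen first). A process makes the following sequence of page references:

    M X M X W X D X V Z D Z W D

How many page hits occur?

8

M → miss, frames (M)
X → miss, frames (M X)
M → hit
X → hit
W → miss, frames (M X W)
X → hit
D → miss, frames (M X W D)
X → hit
V → miss, frames (M X W D V)
Z → miss, evict V, frames (M X W D Z)
D → hit
Z → hit
W → hit
D → hit
Hits: 8.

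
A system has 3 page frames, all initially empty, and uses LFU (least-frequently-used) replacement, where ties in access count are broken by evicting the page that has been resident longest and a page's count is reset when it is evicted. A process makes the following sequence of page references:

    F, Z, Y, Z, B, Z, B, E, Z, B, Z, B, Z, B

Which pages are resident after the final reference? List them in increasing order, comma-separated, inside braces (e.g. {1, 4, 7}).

{B, E, Z}

F: miss, frames [F]
Z: miss, frames [F, Z]
Y: miss, frames [F, Z, Y]
Z: hit
B: miss, evict F, frames [Z, Y, B]
Z: hit
B: hit
E: miss, evict Y, frames [Z, B, E]
Z: hit
B: hit
Z: hit
B: hit
Z: hit
B: hit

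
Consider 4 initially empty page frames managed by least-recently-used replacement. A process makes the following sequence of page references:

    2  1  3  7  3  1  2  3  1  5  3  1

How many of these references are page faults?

2: fault, frames [2]
1: fault, frames [2, 1]
3: fault, frames [2, 1, 3]
7: fault, frames [2, 1, 3, 7]
3: hit
1: hit
2: hit
3: hit
1: hit
5: fault, evict 7, frames [2, 3, 1, 5]
3: hit
1: hit
Page faults: 5.

5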